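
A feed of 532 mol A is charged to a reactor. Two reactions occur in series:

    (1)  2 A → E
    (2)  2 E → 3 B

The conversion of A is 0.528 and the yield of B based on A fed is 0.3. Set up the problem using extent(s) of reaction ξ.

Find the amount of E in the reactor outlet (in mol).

Conversion of A: A consumed = 2ξ₁ = 0.528 × 532 → ξ₁ = 140.4 mol.
Yield of B: 3ξ₂ / 532 = 0.3 → ξ₂ = 53.2 mol.
Outlet amounts (n = n₀ + Σ ν·ξ):
  A: 532 − 2(140.4) = 251.1
  E: 0 + 1(140.4) − 2(53.2) = 34.05
  B: 0 + 3(53.2) = 159.6

34 mol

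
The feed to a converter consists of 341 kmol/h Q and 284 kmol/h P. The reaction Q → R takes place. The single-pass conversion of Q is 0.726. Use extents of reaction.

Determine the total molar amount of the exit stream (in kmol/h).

625 kmol/h

Q reacted = 0.726 × 341 = 247.6 kmol/h; ν_Q = −1, so ξ = 247.6/1 = 247.6 kmol/h.
Outlet amounts (n = n₀ + ν ξ):
  Q: 341 − 1(247.6) = 93.43
  R: 0 + 1(247.6) = 247.6
  P: 284 (inert)
Total out = 93.43 + 247.6 + 284 = 625 kmol/h.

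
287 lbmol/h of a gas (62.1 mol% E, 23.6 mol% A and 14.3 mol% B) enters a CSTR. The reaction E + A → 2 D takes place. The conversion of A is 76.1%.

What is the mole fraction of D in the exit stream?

0.359

A reacted = 0.761 × 67.73 = 51.54 lbmol/h; ν_A = −1, so ξ = 51.54/1 = 51.54 lbmol/h.
Outlet amounts (n = n₀ + ν ξ):
  E: 178.2 − 1(51.54) = 126.7
  A: 67.73 − 1(51.54) = 16.19
  D: 0 + 2(51.54) = 103.1
  B: 41.04 (inert)
Total out = 287 lbmol/h; y_D = 103.1 / 287 = 0.3592.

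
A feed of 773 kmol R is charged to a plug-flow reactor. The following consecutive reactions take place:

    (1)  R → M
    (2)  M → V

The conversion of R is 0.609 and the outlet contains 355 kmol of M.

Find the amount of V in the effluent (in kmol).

116 kmol

Conversion of R: R consumed = 1ξ₁ = 0.609 × 773 → ξ₁ = 470.8 kmol.
M balance: n_M = 0 + 1ξ₁ − 1ξ₂ = 355 → ξ₂ = (1·470.8 − 355)/1 = 115.8 kmol.
Outlet amounts (n = n₀ + Σ ν·ξ):
  R: 773 − 1(470.8) = 302.2
  M: 0 + 1(470.8) − 1(115.8) = 355
  V: 0 + 1(115.8) = 115.8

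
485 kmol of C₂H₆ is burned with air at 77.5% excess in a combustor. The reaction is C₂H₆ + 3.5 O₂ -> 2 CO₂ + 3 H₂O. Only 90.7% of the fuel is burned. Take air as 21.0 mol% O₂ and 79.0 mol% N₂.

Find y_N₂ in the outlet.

0.753

Stoichiometric O₂ = 3.5 × 485 = 1698 kmol; O₂ fed = 1698 × 1.775 = 3013 kmol.
N₂ fed = 3013 × 79/21 = 11330 kmol.
Fuel reacted = 0.907 × 485 → ξ = 439.9 kmol.
Outlet (n = n₀ + ν ξ):
  C₂H₆: 485 − 1(439.9) = 45.1
  O₂: 3013 − 3.5(439.9) = 1473
  N₂: 11330 (inert)
  CO₂: 0 + 2(439.9) = 879.8
  H₂O: 0 + 3(439.9) = 1320
Total out = 15050 kmol; y_N₂ = 11330 / 15050 = 0.753.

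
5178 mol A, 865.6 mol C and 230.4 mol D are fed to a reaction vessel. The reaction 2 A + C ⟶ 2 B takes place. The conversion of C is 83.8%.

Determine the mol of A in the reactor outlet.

3730 mol

C reacted = 0.838 × 865.6 = 725.4 mol; ν_C = −1, so ξ = 725.4/1 = 725.4 mol.
Outlet amounts (n = n₀ + ν ξ):
  A: 5178 − 2(725.4) = 3727
  C: 865.6 − 1(725.4) = 140.2
  B: 0 + 2(725.4) = 1451
  D: 230.4 (inert)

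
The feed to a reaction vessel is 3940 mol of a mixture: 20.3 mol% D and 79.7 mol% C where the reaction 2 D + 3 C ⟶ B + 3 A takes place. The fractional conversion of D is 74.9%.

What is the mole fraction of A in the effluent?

D reacted = 0.749 × 799.8 = 599.1 mol; ν_D = −2, so ξ = 599.1/2 = 299.5 mol.
Outlet amounts (n = n₀ + ν ξ):
  D: 799.8 − 2(299.5) = 200.8
  C: 3140 − 3(299.5) = 2242
  B: 0 + 1(299.5) = 299.5
  A: 0 + 3(299.5) = 898.6
Total out = 3640 mol; y_A = 898.6 / 3640 = 0.2468.

0.247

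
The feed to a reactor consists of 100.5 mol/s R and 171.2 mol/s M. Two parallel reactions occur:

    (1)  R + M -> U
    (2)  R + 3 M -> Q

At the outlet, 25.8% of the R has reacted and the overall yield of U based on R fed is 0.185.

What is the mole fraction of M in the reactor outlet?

0.565

Yield of U: 1ξ₁ / 100.5 = 0.185 → ξ₁ = 18.59 mol/s.
Conversion of R: 1ξ₁ + 1ξ₂ = 0.258 × 100.5 = 25.93 → ξ₂ = 7.337 mol/s.
Outlet amounts (n = n₀ + Σ ν·ξ):
  R: 100.5 − 1(18.59) − 1(7.337) = 74.57
  M: 171.2 − 1(18.59) − 3(7.337) = 130.6
  U: 0 + 1(18.59) = 18.59
  Q: 0 + 1(7.337) = 7.337
Total out = 231.1 mol/s; y_M = 130.6 / 231.1 = 0.5651.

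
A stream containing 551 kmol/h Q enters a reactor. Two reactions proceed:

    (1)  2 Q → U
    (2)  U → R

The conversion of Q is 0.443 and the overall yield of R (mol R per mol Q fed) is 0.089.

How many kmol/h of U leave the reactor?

Conversion of Q: Q consumed = 2ξ₁ = 0.443 × 551 → ξ₁ = 122 kmol/h.
Yield of R: 1ξ₂ / 551 = 0.089 → ξ₂ = 49.04 kmol/h.
Outlet amounts (n = n₀ + Σ ν·ξ):
  Q: 551 − 2(122) = 306.9
  U: 0 + 1(122) − 1(49.04) = 73.01
  R: 0 + 1(49.04) = 49.04

73 kmol/h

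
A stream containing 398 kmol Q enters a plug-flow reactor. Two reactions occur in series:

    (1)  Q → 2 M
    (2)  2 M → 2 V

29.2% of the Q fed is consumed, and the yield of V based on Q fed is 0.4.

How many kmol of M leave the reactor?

Conversion of Q: Q consumed = 1ξ₁ = 0.292 × 398 → ξ₁ = 116.2 kmol.
Yield of V: 2ξ₂ / 398 = 0.4 → ξ₂ = 79.6 kmol.
Outlet amounts (n = n₀ + Σ ν·ξ):
  Q: 398 − 1(116.2) = 281.8
  M: 0 + 2(116.2) − 2(79.6) = 73.23
  V: 0 + 2(79.6) = 159.2

73.2 kmol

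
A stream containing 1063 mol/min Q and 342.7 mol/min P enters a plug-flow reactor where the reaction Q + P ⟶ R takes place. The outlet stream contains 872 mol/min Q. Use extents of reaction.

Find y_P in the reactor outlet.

For Q: n = n₀ − 1ξ → 872 = 1063 − 1ξ, giving ξ = 191 mol/min.
Outlet amounts (n = n₀ + ν ξ):
  Q: 1063 − 1(191) = 872
  P: 342.7 − 1(191) = 151.7
  R: 0 + 1(191) = 191
Total out = 1215 mol/min; y_P = 151.7 / 1215 = 0.1249.

0.125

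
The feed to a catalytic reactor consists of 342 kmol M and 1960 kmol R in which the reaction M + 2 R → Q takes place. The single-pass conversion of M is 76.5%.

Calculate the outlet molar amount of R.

1440 kmol

M reacted = 0.765 × 342 = 261.6 kmol; ν_M = −1, so ξ = 261.6/1 = 261.6 kmol.
Outlet amounts (n = n₀ + ν ξ):
  M: 342 − 1(261.6) = 80.37
  R: 1960 − 2(261.6) = 1437
  Q: 0 + 1(261.6) = 261.6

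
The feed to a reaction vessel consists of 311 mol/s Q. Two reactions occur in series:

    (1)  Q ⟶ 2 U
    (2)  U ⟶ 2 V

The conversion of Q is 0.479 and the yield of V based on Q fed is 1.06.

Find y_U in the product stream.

Conversion of Q: Q consumed = 1ξ₁ = 0.479 × 311 → ξ₁ = 149 mol/s.
Yield of V: 2ξ₂ / 311 = 1.06 → ξ₂ = 164.8 mol/s.
Outlet amounts (n = n₀ + Σ ν·ξ):
  Q: 311 − 1(149) = 162
  U: 0 + 2(149) − 1(164.8) = 133.1
  V: 0 + 2(164.8) = 329.7
Total out = 624.8 mol/s; y_U = 133.1 / 624.8 = 0.213.

0.213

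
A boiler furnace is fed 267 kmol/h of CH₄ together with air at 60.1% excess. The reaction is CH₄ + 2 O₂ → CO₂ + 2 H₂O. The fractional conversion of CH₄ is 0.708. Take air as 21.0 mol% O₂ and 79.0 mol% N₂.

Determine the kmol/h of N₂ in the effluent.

Stoichiometric O₂ = 2 × 267 = 534 kmol/h; O₂ fed = 534 × 1.601 = 854.9 kmol/h.
N₂ fed = 854.9 × 79/21 = 3216 kmol/h.
Fuel reacted = 0.708 × 267 → ξ = 189 kmol/h.
Outlet (n = n₀ + ν ξ):
  CH₄: 267 − 1(189) = 77.96
  O₂: 854.9 − 2(189) = 476.9
  N₂: 3216 (inert)
  CO₂: 0 + 1(189) = 189
  H₂O: 0 + 2(189) = 378.1

3220 kmol/h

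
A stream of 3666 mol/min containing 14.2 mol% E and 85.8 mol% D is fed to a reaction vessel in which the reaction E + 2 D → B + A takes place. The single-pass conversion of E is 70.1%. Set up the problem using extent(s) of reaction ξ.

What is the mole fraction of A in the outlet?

E reacted = 0.701 × 520.6 = 364.9 mol/min; ν_E = −1, so ξ = 364.9/1 = 364.9 mol/min.
Outlet amounts (n = n₀ + ν ξ):
  E: 520.6 − 1(364.9) = 155.7
  D: 3145 − 2(364.9) = 2416
  B: 0 + 1(364.9) = 364.9
  A: 0 + 1(364.9) = 364.9
Total out = 3301 mol/min; y_A = 364.9 / 3301 = 0.1105.

0.111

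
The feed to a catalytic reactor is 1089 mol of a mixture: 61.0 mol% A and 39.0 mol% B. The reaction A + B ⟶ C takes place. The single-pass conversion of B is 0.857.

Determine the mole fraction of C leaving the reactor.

B reacted = 0.857 × 424.7 = 364 mol; ν_B = −1, so ξ = 364/1 = 364 mol.
Outlet amounts (n = n₀ + ν ξ):
  A: 664.3 − 1(364) = 300.3
  B: 424.7 − 1(364) = 60.73
  C: 0 + 1(364) = 364
Total out = 725 mol; y_C = 364 / 725 = 0.502.

0.502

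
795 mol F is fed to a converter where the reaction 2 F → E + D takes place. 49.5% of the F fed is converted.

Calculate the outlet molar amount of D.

197 mol

F reacted = 0.495 × 795 = 393.5 mol; ν_F = −2, so ξ = 393.5/2 = 196.8 mol.
Outlet amounts (n = n₀ + ν ξ):
  F: 795 − 2(196.8) = 401.5
  E: 0 + 1(196.8) = 196.8
  D: 0 + 1(196.8) = 196.8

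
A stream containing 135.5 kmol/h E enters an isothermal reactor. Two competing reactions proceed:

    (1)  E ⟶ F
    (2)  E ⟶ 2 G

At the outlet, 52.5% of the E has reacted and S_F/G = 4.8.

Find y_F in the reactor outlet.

Conversion of E: E consumed = 0.525 × 135.5 = 71.14 kmol/h = 1ξ₁ + 1ξ₂.
Selectivity: 1ξ₁ / (2ξ₂) = 4.8 → ξ₁ = 9.6 ξ₂.
Substitute: (1·9.6 + 1) ξ₂ = 71.14 → ξ₂ = 6.711 kmol/h, ξ₁ = 64.43 kmol/h.
Outlet amounts (n = n₀ + Σ ν·ξ):
  E: 135.5 − 1(64.43) − 1(6.711) = 64.36
  F: 0 + 1(64.43) = 64.43
  G: 0 + 2(6.711) = 13.42
Total out = 142.2 kmol/h; y_F = 64.43 / 142.2 = 0.453.

0.453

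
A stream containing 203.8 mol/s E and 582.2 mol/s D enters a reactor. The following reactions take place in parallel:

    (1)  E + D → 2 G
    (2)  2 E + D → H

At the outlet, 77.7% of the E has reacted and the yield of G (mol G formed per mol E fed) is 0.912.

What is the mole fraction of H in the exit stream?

0.0454

Yield of G: 2ξ₁ / 203.8 = 0.912 → ξ₁ = 92.93 mol/s.
Conversion of E: 1ξ₁ + 2ξ₂ = 0.777 × 203.8 = 158.4 → ξ₂ = 32.71 mol/s.
Outlet amounts (n = n₀ + Σ ν·ξ):
  E: 203.8 − 1(92.93) − 2(32.71) = 45.45
  D: 582.2 − 1(92.93) − 1(32.71) = 456.6
  G: 0 + 2(92.93) = 185.9
  H: 0 + 1(32.71) = 32.71
Total out = 720.6 mol/s; y_H = 32.71 / 720.6 = 0.04539.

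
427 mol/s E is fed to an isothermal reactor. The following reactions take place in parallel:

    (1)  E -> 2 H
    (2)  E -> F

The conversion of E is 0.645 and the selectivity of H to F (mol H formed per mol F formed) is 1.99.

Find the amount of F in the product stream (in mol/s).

138 mol/s

Conversion of E: E consumed = 0.645 × 427 = 275.4 mol/s = 1ξ₁ + 1ξ₂.
Selectivity: 2ξ₁ / (1ξ₂) = 1.99 → ξ₁ = 0.995 ξ₂.
Substitute: (1·0.995 + 1) ξ₂ = 275.4 → ξ₂ = 138.1 mol/s, ξ₁ = 137.4 mol/s.
Outlet amounts (n = n₀ + Σ ν·ξ):
  E: 427 − 1(137.4) − 1(138.1) = 151.6
  H: 0 + 2(137.4) = 274.7
  F: 0 + 1(138.1) = 138.1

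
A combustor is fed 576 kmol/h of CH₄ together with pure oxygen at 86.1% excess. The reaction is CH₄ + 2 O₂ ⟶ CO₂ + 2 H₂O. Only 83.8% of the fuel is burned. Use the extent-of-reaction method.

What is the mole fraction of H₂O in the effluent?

Stoichiometric O₂ = 2 × 576 = 1152 kmol/h; O₂ fed = 1152 × 1.861 = 2144 kmol/h.
Fuel reacted = 0.838 × 576 → ξ = 482.7 kmol/h.
Outlet (n = n₀ + ν ξ):
  CH₄: 576 − 1(482.7) = 93.31
  O₂: 2144 − 2(482.7) = 1178
  CO₂: 0 + 1(482.7) = 482.7
  H₂O: 0 + 2(482.7) = 965.4
Total out = 2720 kmol/h; y_H₂O = 965.4 / 2720 = 0.3549.

0.355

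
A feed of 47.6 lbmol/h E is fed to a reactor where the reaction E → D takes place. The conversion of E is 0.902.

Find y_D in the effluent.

0.902

E reacted = 0.902 × 47.6 = 42.94 lbmol/h; ν_E = −1, so ξ = 42.94/1 = 42.94 lbmol/h.
Outlet amounts (n = n₀ + ν ξ):
  E: 47.6 − 1(42.94) = 4.665
  D: 0 + 1(42.94) = 42.94
Total out = 47.6 lbmol/h; y_D = 42.94 / 47.6 = 0.902.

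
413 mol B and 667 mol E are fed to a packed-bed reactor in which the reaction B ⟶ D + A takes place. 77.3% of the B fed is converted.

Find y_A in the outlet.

B reacted = 0.773 × 413 = 319.2 mol; ν_B = −1, so ξ = 319.2/1 = 319.2 mol.
Outlet amounts (n = n₀ + ν ξ):
  B: 413 − 1(319.2) = 93.75
  D: 0 + 1(319.2) = 319.2
  A: 0 + 1(319.2) = 319.2
  E: 667 (inert)
Total out = 1399 mol; y_A = 319.2 / 1399 = 0.2282.

0.228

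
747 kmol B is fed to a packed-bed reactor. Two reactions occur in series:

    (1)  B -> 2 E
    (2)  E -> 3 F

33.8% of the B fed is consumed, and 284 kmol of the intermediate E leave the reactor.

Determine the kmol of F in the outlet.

Conversion of B: B consumed = 1ξ₁ = 0.338 × 747 → ξ₁ = 252.5 kmol.
E balance: n_E = 0 + 2ξ₁ − 1ξ₂ = 284 → ξ₂ = (2·252.5 − 284)/1 = 221 kmol.
Outlet amounts (n = n₀ + Σ ν·ξ):
  B: 747 − 1(252.5) = 494.5
  E: 0 + 2(252.5) − 1(221) = 284
  F: 0 + 3(221) = 662.9

663 kmol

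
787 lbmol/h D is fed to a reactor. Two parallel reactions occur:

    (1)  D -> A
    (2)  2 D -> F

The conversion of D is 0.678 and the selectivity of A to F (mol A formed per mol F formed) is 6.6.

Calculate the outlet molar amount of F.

Conversion of D: D consumed = 0.678 × 787 = 533.6 lbmol/h = 1ξ₁ + 2ξ₂.
Selectivity: 1ξ₁ / (1ξ₂) = 6.6 → ξ₁ = 6.6 ξ₂.
Substitute: (1·6.6 + 2) ξ₂ = 533.6 → ξ₂ = 62.04 lbmol/h, ξ₁ = 409.5 lbmol/h.
Outlet amounts (n = n₀ + Σ ν·ξ):
  D: 787 − 1(409.5) − 2(62.04) = 253.4
  A: 0 + 1(409.5) = 409.5
  F: 0 + 1(62.04) = 62.04

62 lbmol/h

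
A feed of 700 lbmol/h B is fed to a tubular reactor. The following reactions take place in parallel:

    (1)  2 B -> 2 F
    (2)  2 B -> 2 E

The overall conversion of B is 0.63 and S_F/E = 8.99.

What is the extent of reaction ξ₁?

Conversion of B: B consumed = 0.63 × 700 = 441 lbmol/h = 2ξ₁ + 2ξ₂.
Selectivity: 2ξ₁ / (2ξ₂) = 8.99 → ξ₁ = 8.99 ξ₂.
Substitute: (2·8.99 + 2) ξ₂ = 441 → ξ₂ = 22.07 lbmol/h, ξ₁ = 198.4 lbmol/h.
Outlet amounts (n = n₀ + Σ ν·ξ):
  B: 700 − 2(198.4) − 2(22.07) = 259
  F: 0 + 2(198.4) = 396.9
  E: 0 + 2(22.07) = 44.14

ξ₁ = 198 lbmol/h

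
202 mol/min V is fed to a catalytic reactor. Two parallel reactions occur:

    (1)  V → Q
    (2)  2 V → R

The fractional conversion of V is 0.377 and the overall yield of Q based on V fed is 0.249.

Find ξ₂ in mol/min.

ξ₂ = 12.9 mol/min

Yield of Q: 1ξ₁ / 202 = 0.249 → ξ₁ = 50.3 mol/min.
Conversion of V: 1ξ₁ + 2ξ₂ = 0.377 × 202 = 76.15 → ξ₂ = 12.93 mol/min.
Outlet amounts (n = n₀ + Σ ν·ξ):
  V: 202 − 1(50.3) − 2(12.93) = 125.8
  Q: 0 + 1(50.3) = 50.3
  R: 0 + 1(12.93) = 12.93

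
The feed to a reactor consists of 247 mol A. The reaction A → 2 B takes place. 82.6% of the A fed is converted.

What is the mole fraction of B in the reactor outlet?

A reacted = 0.826 × 247 = 204 mol; ν_A = −1, so ξ = 204/1 = 204 mol.
Outlet amounts (n = n₀ + ν ξ):
  A: 247 − 1(204) = 42.98
  B: 0 + 2(204) = 408
Total out = 451 mol; y_B = 408 / 451 = 0.9047.

0.905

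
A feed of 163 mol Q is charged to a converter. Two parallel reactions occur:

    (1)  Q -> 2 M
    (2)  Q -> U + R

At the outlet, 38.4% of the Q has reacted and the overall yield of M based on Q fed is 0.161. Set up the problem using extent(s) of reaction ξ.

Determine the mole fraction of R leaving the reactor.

Yield of M: 2ξ₁ / 163 = 0.161 → ξ₁ = 13.12 mol.
Conversion of Q: 1ξ₁ + 1ξ₂ = 0.384 × 163 = 62.59 → ξ₂ = 49.47 mol.
Outlet amounts (n = n₀ + Σ ν·ξ):
  Q: 163 − 1(13.12) − 1(49.47) = 100.4
  M: 0 + 2(13.12) = 26.24
  U: 0 + 1(49.47) = 49.47
  R: 0 + 1(49.47) = 49.47
Total out = 225.6 mol; y_R = 49.47 / 225.6 = 0.2193.

0.219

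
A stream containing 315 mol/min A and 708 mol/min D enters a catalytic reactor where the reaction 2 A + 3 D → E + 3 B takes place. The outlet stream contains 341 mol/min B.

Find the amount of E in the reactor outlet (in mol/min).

For B: n = n₀ + 3ξ → 341 = 0 + 3ξ, giving ξ = 113.7 mol/min.
Outlet amounts (n = n₀ + ν ξ):
  A: 315 − 2(113.7) = 87.67
  D: 708 − 3(113.7) = 367
  E: 0 + 1(113.7) = 113.7
  B: 0 + 3(113.7) = 341

114 mol/min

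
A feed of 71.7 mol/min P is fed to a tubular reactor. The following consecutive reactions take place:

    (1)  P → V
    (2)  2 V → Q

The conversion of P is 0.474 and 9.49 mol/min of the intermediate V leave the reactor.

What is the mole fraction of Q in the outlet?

0.206

Conversion of P: P consumed = 1ξ₁ = 0.474 × 71.7 → ξ₁ = 33.99 mol/min.
V balance: n_V = 0 + 1ξ₁ − 2ξ₂ = 9.49 → ξ₂ = (1·33.99 − 9.49)/2 = 12.25 mol/min.
Outlet amounts (n = n₀ + Σ ν·ξ):
  P: 71.7 − 1(33.99) = 37.71
  V: 0 + 1(33.99) − 2(12.25) = 9.49
  Q: 0 + 1(12.25) = 12.25
Total out = 59.45 mol/min; y_Q = 12.25 / 59.45 = 0.206.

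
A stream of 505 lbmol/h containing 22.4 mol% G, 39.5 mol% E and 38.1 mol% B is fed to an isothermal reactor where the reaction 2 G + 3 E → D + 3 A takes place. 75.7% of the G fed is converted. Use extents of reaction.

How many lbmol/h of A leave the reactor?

128 lbmol/h

G reacted = 0.757 × 113.1 = 85.63 lbmol/h; ν_G = −2, so ξ = 85.63/2 = 42.82 lbmol/h.
Outlet amounts (n = n₀ + ν ξ):
  G: 113.1 − 2(42.82) = 27.49
  E: 199.5 − 3(42.82) = 71.03
  D: 0 + 1(42.82) = 42.82
  A: 0 + 3(42.82) = 128.4
  B: 192.4 (inert)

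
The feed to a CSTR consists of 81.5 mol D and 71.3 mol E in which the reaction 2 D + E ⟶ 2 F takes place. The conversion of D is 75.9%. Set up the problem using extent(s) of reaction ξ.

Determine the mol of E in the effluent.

40.4 mol

D reacted = 0.759 × 81.5 = 61.86 mol; ν_D = −2, so ξ = 61.86/2 = 30.93 mol.
Outlet amounts (n = n₀ + ν ξ):
  D: 81.5 − 2(30.93) = 19.64
  E: 71.3 − 1(30.93) = 40.37
  F: 0 + 2(30.93) = 61.86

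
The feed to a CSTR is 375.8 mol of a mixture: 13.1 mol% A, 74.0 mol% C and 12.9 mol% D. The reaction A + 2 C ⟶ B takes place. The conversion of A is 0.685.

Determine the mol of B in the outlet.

33.7 mol

A reacted = 0.685 × 49.23 = 33.72 mol; ν_A = −1, so ξ = 33.72/1 = 33.72 mol.
Outlet amounts (n = n₀ + ν ξ):
  A: 49.23 − 1(33.72) = 15.51
  C: 278.1 − 2(33.72) = 210.6
  B: 0 + 1(33.72) = 33.72
  D: 48.48 (inert)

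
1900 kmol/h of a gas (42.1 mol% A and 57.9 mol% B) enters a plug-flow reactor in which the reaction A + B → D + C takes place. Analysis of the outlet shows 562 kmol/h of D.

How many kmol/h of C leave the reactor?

562 kmol/h

For D: n = n₀ + 1ξ → 562 = 0 + 1ξ, giving ξ = 562 kmol/h.
Outlet amounts (n = n₀ + ν ξ):
  A: 799.9 − 1(562) = 237.9
  B: 1100 − 1(562) = 538.1
  D: 0 + 1(562) = 562
  C: 0 + 1(562) = 562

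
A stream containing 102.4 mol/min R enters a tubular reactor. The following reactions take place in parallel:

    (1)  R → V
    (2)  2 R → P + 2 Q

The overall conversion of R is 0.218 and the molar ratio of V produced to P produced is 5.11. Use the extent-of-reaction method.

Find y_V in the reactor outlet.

0.152

Conversion of R: R consumed = 0.218 × 102.4 = 22.32 mol/min = 1ξ₁ + 2ξ₂.
Selectivity: 1ξ₁ / (1ξ₂) = 5.11 → ξ₁ = 5.11 ξ₂.
Substitute: (1·5.11 + 2) ξ₂ = 22.32 → ξ₂ = 3.14 mol/min, ξ₁ = 16.04 mol/min.
Outlet amounts (n = n₀ + Σ ν·ξ):
  R: 102.4 − 1(16.04) − 2(3.14) = 80.08
  V: 0 + 1(16.04) = 16.04
  P: 0 + 1(3.14) = 3.14
  Q: 0 + 2(3.14) = 6.279
Total out = 105.5 mol/min; y_V = 16.04 / 105.5 = 0.152.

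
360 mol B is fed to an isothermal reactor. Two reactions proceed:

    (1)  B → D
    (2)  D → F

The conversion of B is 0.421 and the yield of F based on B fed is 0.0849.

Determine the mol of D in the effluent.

Conversion of B: B consumed = 1ξ₁ = 0.421 × 360 → ξ₁ = 151.6 mol.
Yield of F: 1ξ₂ / 360 = 0.0849 → ξ₂ = 30.56 mol.
Outlet amounts (n = n₀ + Σ ν·ξ):
  B: 360 − 1(151.6) = 208.4
  D: 0 + 1(151.6) − 1(30.56) = 121
  F: 0 + 1(30.56) = 30.56

121 mol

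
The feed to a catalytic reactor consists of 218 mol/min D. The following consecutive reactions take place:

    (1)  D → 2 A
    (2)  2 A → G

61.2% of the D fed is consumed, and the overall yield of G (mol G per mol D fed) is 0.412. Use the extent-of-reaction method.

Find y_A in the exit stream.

0.333

Conversion of D: D consumed = 1ξ₁ = 0.612 × 218 → ξ₁ = 133.4 mol/min.
Yield of G: 1ξ₂ / 218 = 0.412 → ξ₂ = 89.82 mol/min.
Outlet amounts (n = n₀ + Σ ν·ξ):
  D: 218 − 1(133.4) = 84.58
  A: 0 + 2(133.4) − 2(89.82) = 87.2
  G: 0 + 1(89.82) = 89.82
Total out = 261.6 mol/min; y_A = 87.2 / 261.6 = 0.3333.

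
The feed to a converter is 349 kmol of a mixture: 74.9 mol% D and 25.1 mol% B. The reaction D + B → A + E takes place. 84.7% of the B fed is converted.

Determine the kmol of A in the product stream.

B reacted = 0.847 × 87.6 = 74.2 kmol; ν_B = −1, so ξ = 74.2/1 = 74.2 kmol.
Outlet amounts (n = n₀ + ν ξ):
  D: 261.4 − 1(74.2) = 187.2
  B: 87.6 − 1(74.2) = 13.4
  A: 0 + 1(74.2) = 74.2
  E: 0 + 1(74.2) = 74.2

74.2 kmol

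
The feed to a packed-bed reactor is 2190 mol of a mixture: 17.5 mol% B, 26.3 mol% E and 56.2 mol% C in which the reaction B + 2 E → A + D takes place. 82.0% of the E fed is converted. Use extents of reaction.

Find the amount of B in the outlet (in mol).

E reacted = 0.82 × 576 = 472.3 mol; ν_E = −2, so ξ = 472.3/2 = 236.1 mol.
Outlet amounts (n = n₀ + ν ξ):
  B: 383.2 − 1(236.1) = 147.1
  E: 576 − 2(236.1) = 103.7
  A: 0 + 1(236.1) = 236.1
  D: 0 + 1(236.1) = 236.1
  C: 1231 (inert)

147 mol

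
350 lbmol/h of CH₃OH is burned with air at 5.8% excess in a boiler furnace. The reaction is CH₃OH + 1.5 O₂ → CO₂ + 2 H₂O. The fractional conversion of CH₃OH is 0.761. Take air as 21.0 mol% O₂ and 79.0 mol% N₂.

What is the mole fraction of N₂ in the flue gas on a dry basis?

Stoichiometric O₂ = 1.5 × 350 = 525 lbmol/h; O₂ fed = 525 × 1.058 = 555.5 lbmol/h.
N₂ fed = 555.5 × 79/21 = 2090 lbmol/h.
Fuel reacted = 0.761 × 350 → ξ = 266.4 lbmol/h.
Outlet (n = n₀ + ν ξ):
  CH₃OH: 350 − 1(266.4) = 83.65
  O₂: 555.5 − 1.5(266.4) = 155.9
  N₂: 2090 (inert)
  CO₂: 0 + 1(266.4) = 266.4
  H₂O: 0 + 2(266.4) = 532.7
Dry total = 2595 lbmol/h; y_N₂ (dry) = 2090 / 2595 = 0.8051.

0.805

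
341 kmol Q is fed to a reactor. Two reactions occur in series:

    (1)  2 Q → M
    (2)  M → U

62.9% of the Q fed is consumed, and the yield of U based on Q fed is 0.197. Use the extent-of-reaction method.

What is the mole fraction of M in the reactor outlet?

Conversion of Q: Q consumed = 2ξ₁ = 0.629 × 341 → ξ₁ = 107.2 kmol.
Yield of U: 1ξ₂ / 341 = 0.197 → ξ₂ = 67.18 kmol.
Outlet amounts (n = n₀ + Σ ν·ξ):
  Q: 341 − 2(107.2) = 126.5
  M: 0 + 1(107.2) − 1(67.18) = 40.07
  U: 0 + 1(67.18) = 67.18
Total out = 233.8 kmol; y_M = 40.07 / 233.8 = 0.1714.

0.171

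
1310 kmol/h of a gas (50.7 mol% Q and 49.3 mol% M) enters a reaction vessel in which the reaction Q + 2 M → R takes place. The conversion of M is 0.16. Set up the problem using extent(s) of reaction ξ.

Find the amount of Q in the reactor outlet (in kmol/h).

M reacted = 0.16 × 645.8 = 103.3 kmol/h; ν_M = −2, so ξ = 103.3/2 = 51.67 kmol/h.
Outlet amounts (n = n₀ + ν ξ):
  Q: 664.2 − 1(51.67) = 612.5
  M: 645.8 − 2(51.67) = 542.5
  R: 0 + 1(51.67) = 51.67

613 kmol/h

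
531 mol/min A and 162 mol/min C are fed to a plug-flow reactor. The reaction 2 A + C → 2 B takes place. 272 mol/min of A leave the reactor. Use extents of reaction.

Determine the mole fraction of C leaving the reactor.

For A: n = n₀ − 2ξ → 272 = 531 − 2ξ, giving ξ = 129.5 mol/min.
Outlet amounts (n = n₀ + ν ξ):
  A: 531 − 2(129.5) = 272
  C: 162 − 1(129.5) = 32.5
  B: 0 + 2(129.5) = 259
Total out = 563.5 mol/min; y_C = 32.5 / 563.5 = 0.05768.

0.0577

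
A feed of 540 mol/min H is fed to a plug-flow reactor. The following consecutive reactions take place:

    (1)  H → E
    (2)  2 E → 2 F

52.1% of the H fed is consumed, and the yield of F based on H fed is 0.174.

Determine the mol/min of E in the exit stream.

Conversion of H: H consumed = 1ξ₁ = 0.521 × 540 → ξ₁ = 281.3 mol/min.
Yield of F: 2ξ₂ / 540 = 0.174 → ξ₂ = 46.98 mol/min.
Outlet amounts (n = n₀ + Σ ν·ξ):
  H: 540 − 1(281.3) = 258.7
  E: 0 + 1(281.3) − 2(46.98) = 187.4
  F: 0 + 2(46.98) = 93.96

187 mol/min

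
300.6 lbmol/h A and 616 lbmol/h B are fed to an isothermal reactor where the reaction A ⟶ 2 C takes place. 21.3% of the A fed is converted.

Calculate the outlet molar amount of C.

A reacted = 0.213 × 300.6 = 64.03 lbmol/h; ν_A = −1, so ξ = 64.03/1 = 64.03 lbmol/h.
Outlet amounts (n = n₀ + ν ξ):
  A: 300.6 − 1(64.03) = 236.6
  C: 0 + 2(64.03) = 128.1
  B: 616 (inert)

128 lbmol/h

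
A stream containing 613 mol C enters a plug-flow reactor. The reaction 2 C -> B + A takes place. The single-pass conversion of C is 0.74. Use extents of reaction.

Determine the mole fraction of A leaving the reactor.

0.37

C reacted = 0.74 × 613 = 453.6 mol; ν_C = −2, so ξ = 453.6/2 = 226.8 mol.
Outlet amounts (n = n₀ + ν ξ):
  C: 613 − 2(226.8) = 159.4
  B: 0 + 1(226.8) = 226.8
  A: 0 + 1(226.8) = 226.8
Total out = 613 mol; y_A = 226.8 / 613 = 0.37.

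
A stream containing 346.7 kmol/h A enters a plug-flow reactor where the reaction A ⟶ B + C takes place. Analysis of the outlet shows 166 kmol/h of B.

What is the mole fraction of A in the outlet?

For B: n = n₀ + 1ξ → 166 = 0 + 1ξ, giving ξ = 166 kmol/h.
Outlet amounts (n = n₀ + ν ξ):
  A: 346.7 − 1(166) = 180.7
  B: 0 + 1(166) = 166
  C: 0 + 1(166) = 166
Total out = 512.7 kmol/h; y_A = 180.7 / 512.7 = 0.3524.

0.352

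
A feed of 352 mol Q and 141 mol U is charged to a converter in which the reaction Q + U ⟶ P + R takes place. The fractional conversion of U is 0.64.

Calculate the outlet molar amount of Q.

U reacted = 0.64 × 141 = 90.24 mol; ν_U = −1, so ξ = 90.24/1 = 90.24 mol.
Outlet amounts (n = n₀ + ν ξ):
  Q: 352 − 1(90.24) = 261.8
  U: 141 − 1(90.24) = 50.76
  P: 0 + 1(90.24) = 90.24
  R: 0 + 1(90.24) = 90.24

262 mol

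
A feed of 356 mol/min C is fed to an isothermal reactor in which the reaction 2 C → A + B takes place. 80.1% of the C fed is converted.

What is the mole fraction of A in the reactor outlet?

0.401

C reacted = 0.801 × 356 = 285.2 mol/min; ν_C = −2, so ξ = 285.2/2 = 142.6 mol/min.
Outlet amounts (n = n₀ + ν ξ):
  C: 356 − 2(142.6) = 70.84
  A: 0 + 1(142.6) = 142.6
  B: 0 + 1(142.6) = 142.6
Total out = 356 mol/min; y_A = 142.6 / 356 = 0.4005.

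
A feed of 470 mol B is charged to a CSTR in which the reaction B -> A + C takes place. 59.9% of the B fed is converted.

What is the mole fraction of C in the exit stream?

0.375

B reacted = 0.599 × 470 = 281.5 mol; ν_B = −1, so ξ = 281.5/1 = 281.5 mol.
Outlet amounts (n = n₀ + ν ξ):
  B: 470 − 1(281.5) = 188.5
  A: 0 + 1(281.5) = 281.5
  C: 0 + 1(281.5) = 281.5
Total out = 751.5 mol; y_C = 281.5 / 751.5 = 0.3746.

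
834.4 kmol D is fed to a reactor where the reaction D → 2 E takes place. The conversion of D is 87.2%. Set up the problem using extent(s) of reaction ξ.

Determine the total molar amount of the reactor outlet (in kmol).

1560 kmol

D reacted = 0.872 × 834.4 = 727.6 kmol; ν_D = −1, so ξ = 727.6/1 = 727.6 kmol.
Outlet amounts (n = n₀ + ν ξ):
  D: 834.4 − 1(727.6) = 106.8
  E: 0 + 2(727.6) = 1455
Total out = 106.8 + 1455 = 1562 kmol.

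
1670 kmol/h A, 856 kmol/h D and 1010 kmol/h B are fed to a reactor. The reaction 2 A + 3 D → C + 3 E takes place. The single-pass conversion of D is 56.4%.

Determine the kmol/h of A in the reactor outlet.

D reacted = 0.564 × 856 = 482.8 kmol/h; ν_D = −3, so ξ = 482.8/3 = 160.9 kmol/h.
Outlet amounts (n = n₀ + ν ξ):
  A: 1670 − 2(160.9) = 1348
  D: 856 − 3(160.9) = 373.2
  C: 0 + 1(160.9) = 160.9
  E: 0 + 3(160.9) = 482.8
  B: 1010 (inert)

1350 kmol/h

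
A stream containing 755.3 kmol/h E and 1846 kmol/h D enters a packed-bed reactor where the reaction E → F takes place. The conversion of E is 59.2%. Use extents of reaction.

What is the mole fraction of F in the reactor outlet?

E reacted = 0.592 × 755.3 = 447.1 kmol/h; ν_E = −1, so ξ = 447.1/1 = 447.1 kmol/h.
Outlet amounts (n = n₀ + ν ξ):
  E: 755.3 − 1(447.1) = 308.2
  F: 0 + 1(447.1) = 447.1
  D: 1846 (inert)
Total out = 2601 kmol/h; y_F = 447.1 / 2601 = 0.1719.

0.172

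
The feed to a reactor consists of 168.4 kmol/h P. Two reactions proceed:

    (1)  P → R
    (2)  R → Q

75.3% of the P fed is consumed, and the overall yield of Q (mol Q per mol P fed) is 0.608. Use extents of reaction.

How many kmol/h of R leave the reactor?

24.4 kmol/h

Conversion of P: P consumed = 1ξ₁ = 0.753 × 168.4 → ξ₁ = 126.8 kmol/h.
Yield of Q: 1ξ₂ / 168.4 = 0.608 → ξ₂ = 102.4 kmol/h.
Outlet amounts (n = n₀ + Σ ν·ξ):
  P: 168.4 − 1(126.8) = 41.59
  R: 0 + 1(126.8) − 1(102.4) = 24.42
  Q: 0 + 1(102.4) = 102.4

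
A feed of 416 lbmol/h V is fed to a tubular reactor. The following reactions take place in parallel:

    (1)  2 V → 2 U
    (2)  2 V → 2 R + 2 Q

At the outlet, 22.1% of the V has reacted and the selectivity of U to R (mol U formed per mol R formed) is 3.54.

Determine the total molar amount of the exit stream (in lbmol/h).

436 lbmol/h

Conversion of V: V consumed = 0.221 × 416 = 91.94 lbmol/h = 2ξ₁ + 2ξ₂.
Selectivity: 2ξ₁ / (2ξ₂) = 3.54 → ξ₁ = 3.54 ξ₂.
Substitute: (2·3.54 + 2) ξ₂ = 91.94 → ξ₂ = 10.13 lbmol/h, ξ₁ = 35.84 lbmol/h.
Outlet amounts (n = n₀ + Σ ν·ξ):
  V: 416 − 2(35.84) − 2(10.13) = 324.1
  U: 0 + 2(35.84) = 71.69
  R: 0 + 2(10.13) = 20.25
  Q: 0 + 2(10.13) = 20.25
Total out = 324.1 + 71.69 + 20.25 + 20.25 = 436.3 lbmol/h.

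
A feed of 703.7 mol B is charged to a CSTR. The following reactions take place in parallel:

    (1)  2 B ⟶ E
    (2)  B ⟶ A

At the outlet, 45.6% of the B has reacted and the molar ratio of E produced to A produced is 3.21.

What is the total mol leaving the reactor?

Conversion of B: B consumed = 0.456 × 703.7 = 320.9 mol = 2ξ₁ + 1ξ₂.
Selectivity: 1ξ₁ / (1ξ₂) = 3.21 → ξ₁ = 3.21 ξ₂.
Substitute: (2·3.21 + 1) ξ₂ = 320.9 → ξ₂ = 43.25 mol, ξ₁ = 138.8 mol.
Outlet amounts (n = n₀ + Σ ν·ξ):
  B: 703.7 − 2(138.8) − 1(43.25) = 382.8
  E: 0 + 1(138.8) = 138.8
  A: 0 + 1(43.25) = 43.25
Total out = 382.8 + 138.8 + 43.25 = 564.9 mol.

565 mol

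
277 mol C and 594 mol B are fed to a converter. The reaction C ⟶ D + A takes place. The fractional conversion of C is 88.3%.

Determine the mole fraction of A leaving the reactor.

C reacted = 0.883 × 277 = 244.6 mol; ν_C = −1, so ξ = 244.6/1 = 244.6 mol.
Outlet amounts (n = n₀ + ν ξ):
  C: 277 − 1(244.6) = 32.41
  D: 0 + 1(244.6) = 244.6
  A: 0 + 1(244.6) = 244.6
  B: 594 (inert)
Total out = 1116 mol; y_A = 244.6 / 1116 = 0.2192.

0.219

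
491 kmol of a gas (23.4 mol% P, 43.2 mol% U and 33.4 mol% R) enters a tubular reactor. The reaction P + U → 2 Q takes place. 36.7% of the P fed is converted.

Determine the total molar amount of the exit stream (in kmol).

491 kmol

P reacted = 0.367 × 114.9 = 42.17 kmol; ν_P = −1, so ξ = 42.17/1 = 42.17 kmol.
Outlet amounts (n = n₀ + ν ξ):
  P: 114.9 − 1(42.17) = 72.73
  U: 212.1 − 1(42.17) = 169.9
  Q: 0 + 2(42.17) = 84.33
  R: 164 (inert)
Total out = 72.73 + 169.9 + 84.33 + 164 = 491 kmol.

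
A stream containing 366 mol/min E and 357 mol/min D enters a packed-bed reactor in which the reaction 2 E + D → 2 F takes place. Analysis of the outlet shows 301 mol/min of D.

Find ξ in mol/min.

For D: n = n₀ − 1ξ → 301 = 357 − 1ξ, giving ξ = 56 mol/min.
Outlet amounts (n = n₀ + ν ξ):
  E: 366 − 2(56) = 254
  D: 357 − 1(56) = 301
  F: 0 + 2(56) = 112

ξ = 56 mol/min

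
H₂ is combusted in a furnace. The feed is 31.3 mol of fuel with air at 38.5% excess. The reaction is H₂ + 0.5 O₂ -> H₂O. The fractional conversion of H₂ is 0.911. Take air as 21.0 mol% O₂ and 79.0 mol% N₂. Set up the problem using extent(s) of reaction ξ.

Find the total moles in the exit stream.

120 mol

Stoichiometric O₂ = 0.5 × 31.3 = 15.65 mol; O₂ fed = 15.65 × 1.385 = 21.68 mol.
N₂ fed = 21.68 × 79/21 = 81.54 mol.
Fuel reacted = 0.911 × 31.3 → ξ = 28.51 mol.
Outlet (n = n₀ + ν ξ):
  H₂: 31.3 − 1(28.51) = 2.786
  O₂: 21.68 − 0.5(28.51) = 7.418
  N₂: 81.54 (inert)
  H₂O: 0 + 1(28.51) = 28.51
Total out = 2.786 + 7.418 + 81.54 + 28.51 = 120.3 mol.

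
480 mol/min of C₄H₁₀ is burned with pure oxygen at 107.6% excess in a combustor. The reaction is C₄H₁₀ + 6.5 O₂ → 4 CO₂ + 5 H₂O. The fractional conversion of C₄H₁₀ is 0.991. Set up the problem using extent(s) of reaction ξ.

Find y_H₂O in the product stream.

0.31

Stoichiometric O₂ = 6.5 × 480 = 3120 mol/min; O₂ fed = 3120 × 2.076 = 6477 mol/min.
Fuel reacted = 0.991 × 480 → ξ = 475.7 mol/min.
Outlet (n = n₀ + ν ξ):
  C₄H₁₀: 480 − 1(475.7) = 4.32
  O₂: 6477 − 6.5(475.7) = 3385
  CO₂: 0 + 4(475.7) = 1903
  H₂O: 0 + 5(475.7) = 2378
Total out = 7671 mol/min; y_H₂O = 2378 / 7671 = 0.3101.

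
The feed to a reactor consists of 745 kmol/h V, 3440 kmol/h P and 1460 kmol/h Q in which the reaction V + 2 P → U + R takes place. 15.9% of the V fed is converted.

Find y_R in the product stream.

0.0214

V reacted = 0.159 × 745 = 118.5 kmol/h; ν_V = −1, so ξ = 118.5/1 = 118.5 kmol/h.
Outlet amounts (n = n₀ + ν ξ):
  V: 745 − 1(118.5) = 626.5
  P: 3440 − 2(118.5) = 3203
  U: 0 + 1(118.5) = 118.5
  R: 0 + 1(118.5) = 118.5
  Q: 1460 (inert)
Total out = 5527 kmol/h; y_R = 118.5 / 5527 = 0.02143.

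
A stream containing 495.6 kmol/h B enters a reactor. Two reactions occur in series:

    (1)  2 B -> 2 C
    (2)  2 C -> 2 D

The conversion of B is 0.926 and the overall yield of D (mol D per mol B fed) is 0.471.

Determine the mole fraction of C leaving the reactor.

0.455

Conversion of B: B consumed = 2ξ₁ = 0.926 × 495.6 → ξ₁ = 229.5 kmol/h.
Yield of D: 2ξ₂ / 495.6 = 0.471 → ξ₂ = 116.7 kmol/h.
Outlet amounts (n = n₀ + Σ ν·ξ):
  B: 495.6 − 2(229.5) = 36.67
  C: 0 + 2(229.5) − 2(116.7) = 225.5
  D: 0 + 2(116.7) = 233.4
Total out = 495.6 kmol/h; y_C = 225.5 / 495.6 = 0.455.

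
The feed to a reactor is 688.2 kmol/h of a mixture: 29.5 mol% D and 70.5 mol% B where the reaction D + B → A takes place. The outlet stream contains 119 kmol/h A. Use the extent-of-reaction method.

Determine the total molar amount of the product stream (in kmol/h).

For A: n = n₀ + 1ξ → 119 = 0 + 1ξ, giving ξ = 119 kmol/h.
Outlet amounts (n = n₀ + ν ξ):
  D: 203 − 1(119) = 84.02
  B: 485.2 − 1(119) = 366.2
  A: 0 + 1(119) = 119
Total out = 84.02 + 366.2 + 119 = 569.2 kmol/h.

569 kmol/h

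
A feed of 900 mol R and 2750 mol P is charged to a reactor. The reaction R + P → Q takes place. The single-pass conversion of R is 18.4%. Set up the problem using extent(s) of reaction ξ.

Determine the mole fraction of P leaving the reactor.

R reacted = 0.184 × 900 = 165.6 mol; ν_R = −1, so ξ = 165.6/1 = 165.6 mol.
Outlet amounts (n = n₀ + ν ξ):
  R: 900 − 1(165.6) = 734.4
  P: 2750 − 1(165.6) = 2584
  Q: 0 + 1(165.6) = 165.6
Total out = 3484 mol; y_P = 2584 / 3484 = 0.7417.

0.742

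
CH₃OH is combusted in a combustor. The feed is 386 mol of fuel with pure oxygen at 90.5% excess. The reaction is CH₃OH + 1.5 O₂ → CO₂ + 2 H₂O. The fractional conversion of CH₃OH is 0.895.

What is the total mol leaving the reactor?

Stoichiometric O₂ = 1.5 × 386 = 579 mol; O₂ fed = 579 × 1.905 = 1103 mol.
Fuel reacted = 0.895 × 386 → ξ = 345.5 mol.
Outlet (n = n₀ + ν ξ):
  CH₃OH: 386 − 1(345.5) = 40.53
  O₂: 1103 − 1.5(345.5) = 584.8
  CO₂: 0 + 1(345.5) = 345.5
  H₂O: 0 + 2(345.5) = 690.9
Total out = 40.53 + 584.8 + 345.5 + 690.9 = 1662 mol.

1660 mol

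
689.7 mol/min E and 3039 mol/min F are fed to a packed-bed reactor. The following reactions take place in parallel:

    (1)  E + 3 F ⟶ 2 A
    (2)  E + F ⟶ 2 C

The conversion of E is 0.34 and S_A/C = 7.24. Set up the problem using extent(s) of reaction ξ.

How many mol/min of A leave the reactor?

Conversion of E: E consumed = 0.34 × 689.7 = 234.5 mol/min = 1ξ₁ + 1ξ₂.
Selectivity: 2ξ₁ / (2ξ₂) = 7.24 → ξ₁ = 7.24 ξ₂.
Substitute: (1·7.24 + 1) ξ₂ = 234.5 → ξ₂ = 28.46 mol/min, ξ₁ = 206 mol/min.
Outlet amounts (n = n₀ + Σ ν·ξ):
  E: 689.7 − 1(206) − 1(28.46) = 455.2
  F: 3039 − 3(206) − 1(28.46) = 2392
  A: 0 + 2(206) = 412.1
  C: 0 + 2(28.46) = 56.92

412 mol/min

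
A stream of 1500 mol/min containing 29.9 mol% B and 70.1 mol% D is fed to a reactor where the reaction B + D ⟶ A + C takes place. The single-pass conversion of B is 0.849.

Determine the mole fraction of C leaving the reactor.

B reacted = 0.849 × 448.5 = 380.8 mol/min; ν_B = −1, so ξ = 380.8/1 = 380.8 mol/min.
Outlet amounts (n = n₀ + ν ξ):
  B: 448.5 − 1(380.8) = 67.72
  D: 1051 − 1(380.8) = 670.7
  A: 0 + 1(380.8) = 380.8
  C: 0 + 1(380.8) = 380.8
Total out = 1500 mol/min; y_C = 380.8 / 1500 = 0.2539.

0.254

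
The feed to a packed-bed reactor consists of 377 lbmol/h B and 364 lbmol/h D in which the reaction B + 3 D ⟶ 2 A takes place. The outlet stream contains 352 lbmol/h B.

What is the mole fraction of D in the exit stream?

0.418

For B: n = n₀ − 1ξ → 352 = 377 − 1ξ, giving ξ = 25 lbmol/h.
Outlet amounts (n = n₀ + ν ξ):
  B: 377 − 1(25) = 352
  D: 364 − 3(25) = 289
  A: 0 + 2(25) = 50
Total out = 691 lbmol/h; y_D = 289 / 691 = 0.4182.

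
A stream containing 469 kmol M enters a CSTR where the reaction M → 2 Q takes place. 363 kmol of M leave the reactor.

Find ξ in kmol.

ξ = 106 kmol

For M: n = n₀ − 1ξ → 363 = 469 − 1ξ, giving ξ = 106 kmol.
Outlet amounts (n = n₀ + ν ξ):
  M: 469 − 1(106) = 363
  Q: 0 + 2(106) = 212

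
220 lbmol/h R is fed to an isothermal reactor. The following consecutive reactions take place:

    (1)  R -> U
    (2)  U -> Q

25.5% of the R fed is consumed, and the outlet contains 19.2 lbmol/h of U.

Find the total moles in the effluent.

220 lbmol/h

Conversion of R: R consumed = 1ξ₁ = 0.255 × 220 → ξ₁ = 56.1 lbmol/h.
U balance: n_U = 0 + 1ξ₁ − 1ξ₂ = 19.2 → ξ₂ = (1·56.1 − 19.2)/1 = 36.9 lbmol/h.
Outlet amounts (n = n₀ + Σ ν·ξ):
  R: 220 − 1(56.1) = 163.9
  U: 0 + 1(56.1) − 1(36.9) = 19.2
  Q: 0 + 1(36.9) = 36.9
Total out = 163.9 + 19.2 + 36.9 = 220 lbmol/h.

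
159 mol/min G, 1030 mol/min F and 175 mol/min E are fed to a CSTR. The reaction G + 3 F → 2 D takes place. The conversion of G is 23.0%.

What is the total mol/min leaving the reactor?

1290 mol/min

G reacted = 0.23 × 159 = 36.57 mol/min; ν_G = −1, so ξ = 36.57/1 = 36.57 mol/min.
Outlet amounts (n = n₀ + ν ξ):
  G: 159 − 1(36.57) = 122.4
  F: 1030 − 3(36.57) = 920.3
  D: 0 + 2(36.57) = 73.14
  E: 175 (inert)
Total out = 122.4 + 920.3 + 73.14 + 175 = 1291 mol/min.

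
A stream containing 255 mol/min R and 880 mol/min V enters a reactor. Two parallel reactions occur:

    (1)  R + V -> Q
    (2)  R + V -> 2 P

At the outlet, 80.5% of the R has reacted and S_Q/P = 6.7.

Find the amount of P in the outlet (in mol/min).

Conversion of R: R consumed = 0.805 × 255 = 205.3 mol/min = 1ξ₁ + 1ξ₂.
Selectivity: 1ξ₁ / (2ξ₂) = 6.7 → ξ₁ = 13.4 ξ₂.
Substitute: (1·13.4 + 1) ξ₂ = 205.3 → ξ₂ = 14.26 mol/min, ξ₁ = 191 mol/min.
Outlet amounts (n = n₀ + Σ ν·ξ):
  R: 255 − 1(191) − 1(14.26) = 49.72
  V: 880 − 1(191) − 1(14.26) = 674.7
  Q: 0 + 1(191) = 191
  P: 0 + 2(14.26) = 28.51

28.5 mol/min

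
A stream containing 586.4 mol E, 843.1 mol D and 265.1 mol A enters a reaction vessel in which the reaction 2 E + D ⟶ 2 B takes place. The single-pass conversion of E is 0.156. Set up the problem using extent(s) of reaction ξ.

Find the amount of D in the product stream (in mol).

E reacted = 0.156 × 586.4 = 91.48 mol; ν_E = −2, so ξ = 91.48/2 = 45.74 mol.
Outlet amounts (n = n₀ + ν ξ):
  E: 586.4 − 2(45.74) = 494.9
  D: 843.1 − 1(45.74) = 797.4
  B: 0 + 2(45.74) = 91.48
  A: 265.1 (inert)

797 mol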